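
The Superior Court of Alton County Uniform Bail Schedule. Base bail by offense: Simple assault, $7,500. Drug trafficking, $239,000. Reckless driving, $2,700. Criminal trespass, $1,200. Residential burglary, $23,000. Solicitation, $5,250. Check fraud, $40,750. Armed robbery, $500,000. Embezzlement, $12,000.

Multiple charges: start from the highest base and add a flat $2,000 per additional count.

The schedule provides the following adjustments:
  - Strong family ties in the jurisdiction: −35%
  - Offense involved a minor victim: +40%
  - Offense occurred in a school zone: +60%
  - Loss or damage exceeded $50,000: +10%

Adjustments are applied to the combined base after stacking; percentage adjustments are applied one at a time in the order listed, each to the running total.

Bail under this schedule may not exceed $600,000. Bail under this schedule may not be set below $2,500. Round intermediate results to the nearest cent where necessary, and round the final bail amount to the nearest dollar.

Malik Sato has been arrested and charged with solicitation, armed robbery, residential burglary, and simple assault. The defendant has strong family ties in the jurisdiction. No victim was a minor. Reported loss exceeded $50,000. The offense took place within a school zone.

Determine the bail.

$578,864

Base amounts from the schedule: solicitation $5,250; armed robbery $500,000; residential burglary $23,000; simple assault $7,500.
Stacking rule: highest base plus $2,000 per additional charge. Highest is armed robbery at $500,000; 3 additional charges → +$6,000. Combined base = $506,000.
Strong family ties in the jurisdiction (−35%): $506,000 × 0.65 = $328,900.
Offense occurred in a school zone (+60%): $328,900 × 1.6 = $526,240.
Loss or damage exceeded $50,000 (+10%): $526,240 × 1.1 = $578,864.
$578,864 is within the $600,000 maximum.
$578,864 is at or above the $2,500 minimum.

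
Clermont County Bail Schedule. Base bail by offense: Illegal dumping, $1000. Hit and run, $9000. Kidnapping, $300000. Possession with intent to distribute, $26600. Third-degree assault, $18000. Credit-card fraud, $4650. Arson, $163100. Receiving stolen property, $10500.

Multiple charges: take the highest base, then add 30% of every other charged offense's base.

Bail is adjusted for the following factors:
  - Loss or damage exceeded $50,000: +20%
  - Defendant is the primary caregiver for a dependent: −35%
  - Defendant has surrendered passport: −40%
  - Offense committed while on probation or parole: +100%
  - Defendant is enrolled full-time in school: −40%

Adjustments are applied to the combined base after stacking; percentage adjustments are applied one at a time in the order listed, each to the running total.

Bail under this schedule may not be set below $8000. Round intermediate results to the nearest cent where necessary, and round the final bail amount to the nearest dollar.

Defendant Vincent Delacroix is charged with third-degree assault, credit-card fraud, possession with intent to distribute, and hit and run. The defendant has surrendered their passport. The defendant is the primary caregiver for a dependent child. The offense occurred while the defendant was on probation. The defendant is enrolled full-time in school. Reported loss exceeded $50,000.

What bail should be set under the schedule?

$20271

Base amounts from the schedule: third-degree assault $18000; credit-card fraud $4650; possession with intent to distribute $26600; hit and run $9000.
Stacking rule: highest base plus 30% of each additional charge. Highest is possession with intent to distribute at $26600. Additional: $18000 × 30% = $5400; $4650 × 30% = $1395; $9000 × 30% = $2700. Combined base = $26600 + $9495 = $36095.
Loss or damage exceeded $50,000 (+20%): $36095 × 1.2 = $43314.
Defendant is the primary caregiver for a dependent (−35%): $43314 × 0.65 = $28154.10.
Defendant has surrendered passport (−40%): $28154.10 × 0.6 = $16892.46.
Offense committed while on probation or parole (+100%): $16892.46 × 2 = $33784.92.
Defendant is enrolled full-time in school (−40%): $33784.92 × 0.6 = $20270.95.
$20270.95 is at or above the $8000 minimum.
Rounded to the nearest dollar: $20271.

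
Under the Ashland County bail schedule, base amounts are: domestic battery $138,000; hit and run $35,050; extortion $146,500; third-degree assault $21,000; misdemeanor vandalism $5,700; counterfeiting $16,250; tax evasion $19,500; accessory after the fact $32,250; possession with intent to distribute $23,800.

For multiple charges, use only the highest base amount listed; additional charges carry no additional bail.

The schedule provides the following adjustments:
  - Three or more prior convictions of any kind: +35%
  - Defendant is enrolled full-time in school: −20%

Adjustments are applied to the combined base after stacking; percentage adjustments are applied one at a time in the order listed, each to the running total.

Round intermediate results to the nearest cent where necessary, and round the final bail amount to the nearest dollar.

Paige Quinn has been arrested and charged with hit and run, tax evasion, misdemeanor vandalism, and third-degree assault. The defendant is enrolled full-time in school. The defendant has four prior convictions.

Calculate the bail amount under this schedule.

$37,854

Base amounts from the schedule: hit and run $35,050; tax evasion $19,500; misdemeanor vandalism $5,700; third-degree assault $21,000.
Stacking rule: use the highest base only. Highest is hit and run at $35,050. Combined base = $35,050.
Three or more prior convictions of any kind (+35%): $35,050 × 1.35 = $47,317.50.
Defendant is enrolled full-time in school (−20%): $47,317.50 × 0.8 = $37,854.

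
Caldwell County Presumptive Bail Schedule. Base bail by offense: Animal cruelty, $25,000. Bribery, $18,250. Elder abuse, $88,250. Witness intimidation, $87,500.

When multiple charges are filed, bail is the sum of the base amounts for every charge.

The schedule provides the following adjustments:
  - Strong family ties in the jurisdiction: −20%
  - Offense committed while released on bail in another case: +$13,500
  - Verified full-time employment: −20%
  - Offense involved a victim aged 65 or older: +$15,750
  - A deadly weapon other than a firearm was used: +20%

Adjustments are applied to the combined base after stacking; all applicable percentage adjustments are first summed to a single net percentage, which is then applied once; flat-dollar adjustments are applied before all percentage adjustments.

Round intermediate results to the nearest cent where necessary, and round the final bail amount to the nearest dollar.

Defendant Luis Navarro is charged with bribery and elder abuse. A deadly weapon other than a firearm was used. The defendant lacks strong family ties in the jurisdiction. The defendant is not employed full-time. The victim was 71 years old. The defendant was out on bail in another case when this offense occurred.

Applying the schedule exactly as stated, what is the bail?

$162,900

Base amounts from the schedule: bribery $18,250; elder abuse $88,250.
Stacking rule: sum of all bases. $18,250 + $88,250 = $106,500.
Offense committed while released on bail in another case (+$13,500 flat): $106,500 + $13,500 = $120,000.
Offense involved a victim aged 65 or older (+$15,750 flat): $120,000 + $15,750 = $135,750.
A deadly weapon other than a firearm was used (+20%): $135,750 × 1.2 = $162,900.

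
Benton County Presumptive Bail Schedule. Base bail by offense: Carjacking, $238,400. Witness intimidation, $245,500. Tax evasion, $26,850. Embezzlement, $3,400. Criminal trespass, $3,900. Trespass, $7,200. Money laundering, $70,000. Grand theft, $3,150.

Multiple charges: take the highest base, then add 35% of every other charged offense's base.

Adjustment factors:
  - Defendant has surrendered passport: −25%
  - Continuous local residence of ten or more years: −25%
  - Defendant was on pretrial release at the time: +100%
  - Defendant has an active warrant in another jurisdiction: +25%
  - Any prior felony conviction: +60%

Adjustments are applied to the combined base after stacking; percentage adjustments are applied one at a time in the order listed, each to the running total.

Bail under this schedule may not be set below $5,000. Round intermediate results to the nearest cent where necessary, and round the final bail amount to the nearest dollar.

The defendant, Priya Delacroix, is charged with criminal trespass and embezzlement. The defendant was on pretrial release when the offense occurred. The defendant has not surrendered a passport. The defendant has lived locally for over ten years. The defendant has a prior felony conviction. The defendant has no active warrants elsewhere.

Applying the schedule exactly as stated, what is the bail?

$12,216

Base amounts from the schedule: criminal trespass $3,900; embezzlement $3,400.
Stacking rule: highest base plus 35% of each additional charge. Highest is criminal trespass at $3,900. Additional: $3,400 × 35% = $1,190. Combined base = $3,900 + $1,190 = $5,090.
Continuous local residence of ten or more years (−25%): $5,090 × 0.75 = $3,817.50.
Defendant was on pretrial release at the time (+100%): $3,817.50 × 2 = $7,635.
Any prior felony conviction (+60%): $7,635 × 1.6 = $12,216.
$12,216 is at or above the $5,000 minimum.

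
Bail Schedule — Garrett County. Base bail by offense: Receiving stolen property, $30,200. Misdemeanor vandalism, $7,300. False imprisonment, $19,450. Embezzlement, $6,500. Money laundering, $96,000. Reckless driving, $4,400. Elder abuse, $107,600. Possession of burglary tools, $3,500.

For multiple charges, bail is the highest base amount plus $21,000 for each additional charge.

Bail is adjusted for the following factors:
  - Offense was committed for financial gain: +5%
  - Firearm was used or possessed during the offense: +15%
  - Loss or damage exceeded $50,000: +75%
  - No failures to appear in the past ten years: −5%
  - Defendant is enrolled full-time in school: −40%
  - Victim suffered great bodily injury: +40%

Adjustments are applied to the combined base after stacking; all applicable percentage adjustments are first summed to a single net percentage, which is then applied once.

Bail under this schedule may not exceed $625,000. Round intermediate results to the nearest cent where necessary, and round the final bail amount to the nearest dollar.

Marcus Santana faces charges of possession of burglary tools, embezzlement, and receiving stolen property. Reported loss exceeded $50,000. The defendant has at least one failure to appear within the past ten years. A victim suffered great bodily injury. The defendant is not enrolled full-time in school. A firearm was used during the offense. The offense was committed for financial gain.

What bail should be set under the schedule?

Base amounts from the schedule: possession of burglary tools $3,500; embezzlement $6,500; receiving stolen property $30,200.
Stacking rule: highest base plus $21,000 per additional charge. Highest is receiving stolen property at $30,200; 2 additional charges → +$42,000. Combined base = $72,200.
Net percentage adjustment: +5% +15% +75% +40% = +135%. $72,200 × 2.35 = $169,670.
$169,670 is within the $625,000 maximum.

$169,670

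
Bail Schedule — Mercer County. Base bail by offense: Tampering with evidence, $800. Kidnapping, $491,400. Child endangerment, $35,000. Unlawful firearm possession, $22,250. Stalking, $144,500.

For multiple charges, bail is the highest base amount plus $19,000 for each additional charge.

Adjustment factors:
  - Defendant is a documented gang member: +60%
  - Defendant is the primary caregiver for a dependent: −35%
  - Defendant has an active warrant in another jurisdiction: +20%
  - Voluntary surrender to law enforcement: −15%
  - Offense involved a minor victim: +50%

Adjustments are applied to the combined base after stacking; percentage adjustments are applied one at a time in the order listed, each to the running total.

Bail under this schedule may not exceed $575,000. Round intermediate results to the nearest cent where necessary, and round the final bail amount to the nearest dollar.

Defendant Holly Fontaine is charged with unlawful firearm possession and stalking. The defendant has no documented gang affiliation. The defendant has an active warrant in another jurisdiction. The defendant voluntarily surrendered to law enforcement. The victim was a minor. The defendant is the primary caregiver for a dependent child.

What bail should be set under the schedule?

Base amounts from the schedule: unlawful firearm possession $22,250; stalking $144,500.
Stacking rule: highest base plus $19,000 per additional charge. Highest is stalking at $144,500; 1 additional charge → +$19,000. Combined base = $163,500.
Defendant is the primary caregiver for a dependent (−35%): $163,500 × 0.65 = $106,275.
Defendant has an active warrant in another jurisdiction (+20%): $106,275 × 1.2 = $127,530.
Voluntary surrender to law enforcement (−15%): $127,530 × 0.85 = $108,400.50.
Offense involved a minor victim (+50%): $108,400.50 × 1.5 = $162,600.75.
$162,600.75 is within the $575,000 maximum.
Rounded to the nearest dollar: $162,601.

$162,601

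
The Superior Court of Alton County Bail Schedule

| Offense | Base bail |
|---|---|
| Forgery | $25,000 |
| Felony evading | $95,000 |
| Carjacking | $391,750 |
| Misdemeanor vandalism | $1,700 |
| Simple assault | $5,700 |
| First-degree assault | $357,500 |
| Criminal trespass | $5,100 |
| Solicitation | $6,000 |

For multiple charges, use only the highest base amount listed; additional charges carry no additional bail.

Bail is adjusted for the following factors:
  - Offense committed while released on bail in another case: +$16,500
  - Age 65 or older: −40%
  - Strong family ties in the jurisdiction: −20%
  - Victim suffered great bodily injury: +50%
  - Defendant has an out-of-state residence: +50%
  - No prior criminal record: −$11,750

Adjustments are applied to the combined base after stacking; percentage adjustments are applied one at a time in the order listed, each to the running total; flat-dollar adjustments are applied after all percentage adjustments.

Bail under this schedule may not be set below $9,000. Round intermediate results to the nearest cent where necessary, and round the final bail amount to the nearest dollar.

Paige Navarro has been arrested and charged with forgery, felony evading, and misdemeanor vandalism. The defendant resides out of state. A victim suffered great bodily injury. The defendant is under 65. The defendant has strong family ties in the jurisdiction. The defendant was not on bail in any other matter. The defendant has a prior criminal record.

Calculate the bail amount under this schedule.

$171,000

Base amounts from the schedule: forgery $25,000; felony evading $95,000; misdemeanor vandalism $1,700.
Stacking rule: use the highest base only. Highest is felony evading at $95,000. Combined base = $95,000.
Strong family ties in the jurisdiction (−20%): $95,000 × 0.8 = $76,000.
Victim suffered great bodily injury (+50%): $76,000 × 1.5 = $114,000.
Defendant has an out-of-state residence (+50%): $114,000 × 1.5 = $171,000.
$171,000 is at or above the $9,000 minimum.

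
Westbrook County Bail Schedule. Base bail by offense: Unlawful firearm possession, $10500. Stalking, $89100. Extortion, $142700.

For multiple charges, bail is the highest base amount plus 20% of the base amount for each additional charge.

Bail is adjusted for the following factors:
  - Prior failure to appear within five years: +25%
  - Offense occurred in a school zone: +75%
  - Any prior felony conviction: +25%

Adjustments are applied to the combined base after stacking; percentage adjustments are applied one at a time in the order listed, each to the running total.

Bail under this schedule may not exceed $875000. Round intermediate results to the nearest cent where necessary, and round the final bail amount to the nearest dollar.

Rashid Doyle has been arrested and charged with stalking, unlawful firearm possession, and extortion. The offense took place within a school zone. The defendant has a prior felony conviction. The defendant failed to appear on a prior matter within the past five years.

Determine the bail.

Base amounts from the schedule: stalking $89100; unlawful firearm possession $10500; extortion $142700.
Stacking rule: highest base plus 20% of each additional charge. Highest is extortion at $142700. Additional: $89100 × 20% = $17820; $10500 × 20% = $2100. Combined base = $142700 + $19920 = $162620.
Prior failure to appear within five years (+25%): $162620 × 1.25 = $203275.
Offense occurred in a school zone (+75%): $203275 × 1.75 = $355731.25.
Any prior felony conviction (+25%): $355731.25 × 1.25 = $444664.06.
$444664.06 is within the $875000 maximum.
Rounded to the nearest dollar: $444664.

$444664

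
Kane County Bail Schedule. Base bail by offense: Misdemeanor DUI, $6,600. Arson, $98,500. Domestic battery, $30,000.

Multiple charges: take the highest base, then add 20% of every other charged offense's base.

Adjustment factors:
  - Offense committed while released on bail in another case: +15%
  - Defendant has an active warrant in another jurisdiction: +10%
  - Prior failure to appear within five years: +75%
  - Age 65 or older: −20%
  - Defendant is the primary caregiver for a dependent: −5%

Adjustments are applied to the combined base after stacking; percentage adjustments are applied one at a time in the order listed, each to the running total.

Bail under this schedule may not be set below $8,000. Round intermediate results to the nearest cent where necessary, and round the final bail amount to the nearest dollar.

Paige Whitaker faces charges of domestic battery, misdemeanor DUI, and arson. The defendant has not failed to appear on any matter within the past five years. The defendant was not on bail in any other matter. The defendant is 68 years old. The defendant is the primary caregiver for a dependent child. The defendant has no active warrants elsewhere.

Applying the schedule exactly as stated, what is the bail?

Base amounts from the schedule: domestic battery $30,000; misdemeanor DUI $6,600; arson $98,500.
Stacking rule: highest base plus 20% of each additional charge. Highest is arson at $98,500. Additional: $30,000 × 20% = $6,000; $6,600 × 20% = $1,320. Combined base = $98,500 + $7,320 = $105,820.
Age 65 or older (−20%): $105,820 × 0.8 = $84,656.
Defendant is the primary caregiver for a dependent (−5%): $84,656 × 0.95 = $80,423.20.
$80,423.20 is at or above the $8,000 minimum.
Rounded to the nearest dollar: $80,423.

$80,423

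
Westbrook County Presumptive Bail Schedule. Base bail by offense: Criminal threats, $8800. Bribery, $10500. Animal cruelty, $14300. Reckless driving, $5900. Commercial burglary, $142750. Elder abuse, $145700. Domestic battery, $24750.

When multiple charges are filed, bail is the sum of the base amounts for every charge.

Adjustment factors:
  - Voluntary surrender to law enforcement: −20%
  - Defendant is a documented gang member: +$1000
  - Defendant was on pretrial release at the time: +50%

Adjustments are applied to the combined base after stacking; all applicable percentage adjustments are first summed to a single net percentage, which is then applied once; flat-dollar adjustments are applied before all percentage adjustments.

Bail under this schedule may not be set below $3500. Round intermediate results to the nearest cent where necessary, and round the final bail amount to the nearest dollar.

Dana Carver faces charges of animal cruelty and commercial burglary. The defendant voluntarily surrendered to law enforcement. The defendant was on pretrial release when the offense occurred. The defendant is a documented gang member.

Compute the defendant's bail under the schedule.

Base amounts from the schedule: animal cruelty $14300; commercial burglary $142750.
Stacking rule: sum of all bases. $14300 + $142750 = $157050.
Defendant is a documented gang member (+$1000 flat): $157050 + $1000 = $158050.
Net percentage adjustment: −20% +50% = +30%. $158050 × 1.3 = $205465.
$205465 is at or above the $3500 minimum.

$205465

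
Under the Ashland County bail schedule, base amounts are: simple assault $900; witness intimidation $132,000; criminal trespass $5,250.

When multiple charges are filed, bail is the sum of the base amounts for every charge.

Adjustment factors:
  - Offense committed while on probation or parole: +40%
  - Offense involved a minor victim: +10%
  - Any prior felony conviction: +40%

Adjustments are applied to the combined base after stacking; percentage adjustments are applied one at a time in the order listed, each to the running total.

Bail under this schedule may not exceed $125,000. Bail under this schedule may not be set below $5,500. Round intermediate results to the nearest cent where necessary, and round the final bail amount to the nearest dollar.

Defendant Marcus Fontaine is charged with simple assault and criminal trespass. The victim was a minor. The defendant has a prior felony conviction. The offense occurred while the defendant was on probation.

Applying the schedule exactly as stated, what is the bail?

$13,259

Base amounts from the schedule: simple assault $900; criminal trespass $5,250.
Stacking rule: sum of all bases. $900 + $5,250 = $6,150.
Offense committed while on probation or parole (+40%): $6,150 × 1.4 = $8,610.
Offense involved a minor victim (+10%): $8,610 × 1.1 = $9,471.
Any prior felony conviction (+40%): $9,471 × 1.4 = $13,259.40.
$13,259.40 is within the $125,000 maximum.
$13,259.40 is at or above the $5,500 minimum.
Rounded to the nearest dollar: $13,259.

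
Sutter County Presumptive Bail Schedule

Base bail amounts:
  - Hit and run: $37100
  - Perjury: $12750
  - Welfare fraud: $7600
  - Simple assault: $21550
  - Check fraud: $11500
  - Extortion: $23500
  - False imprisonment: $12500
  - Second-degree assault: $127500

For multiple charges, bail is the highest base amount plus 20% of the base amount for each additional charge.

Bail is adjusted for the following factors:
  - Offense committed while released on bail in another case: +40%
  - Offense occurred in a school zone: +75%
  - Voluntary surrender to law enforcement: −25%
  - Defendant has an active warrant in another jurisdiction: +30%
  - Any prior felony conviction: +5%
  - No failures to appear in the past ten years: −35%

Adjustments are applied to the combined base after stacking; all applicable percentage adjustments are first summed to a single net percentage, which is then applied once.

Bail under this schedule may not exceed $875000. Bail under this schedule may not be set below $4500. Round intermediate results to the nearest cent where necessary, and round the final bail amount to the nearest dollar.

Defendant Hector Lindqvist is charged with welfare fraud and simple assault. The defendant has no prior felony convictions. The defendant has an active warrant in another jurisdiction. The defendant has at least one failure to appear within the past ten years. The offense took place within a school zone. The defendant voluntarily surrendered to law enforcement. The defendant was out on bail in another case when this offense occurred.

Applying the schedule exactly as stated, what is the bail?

$50754

Base amounts from the schedule: welfare fraud $7600; simple assault $21550.
Stacking rule: highest base plus 20% of each additional charge. Highest is simple assault at $21550. Additional: $7600 × 20% = $1520. Combined base = $21550 + $1520 = $23070.
Net percentage adjustment: +40% +75% −25% +30% = +120%. $23070 × 2.2 = $50754.
$50754 is within the $875000 maximum.
$50754 is at or above the $4500 minimum.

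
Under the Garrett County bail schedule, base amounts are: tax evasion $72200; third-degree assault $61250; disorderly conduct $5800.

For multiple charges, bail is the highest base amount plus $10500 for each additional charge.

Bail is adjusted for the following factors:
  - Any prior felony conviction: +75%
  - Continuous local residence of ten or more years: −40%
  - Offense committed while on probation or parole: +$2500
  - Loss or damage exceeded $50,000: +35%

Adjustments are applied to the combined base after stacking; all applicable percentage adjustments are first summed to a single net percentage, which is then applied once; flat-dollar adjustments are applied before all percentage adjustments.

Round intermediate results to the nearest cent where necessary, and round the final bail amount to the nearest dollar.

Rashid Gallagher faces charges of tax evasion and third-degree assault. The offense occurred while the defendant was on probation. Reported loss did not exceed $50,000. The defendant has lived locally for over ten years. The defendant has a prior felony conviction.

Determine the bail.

Base amounts from the schedule: tax evasion $72200; third-degree assault $61250.
Stacking rule: highest base plus $10500 per additional charge. Highest is tax evasion at $72200; 1 additional charge → +$10500. Combined base = $82700.
Offense committed while on probation or parole (+$2500 flat): $82700 + $2500 = $85200.
Net percentage adjustment: +75% −40% = +35%. $85200 × 1.35 = $115020.

$115020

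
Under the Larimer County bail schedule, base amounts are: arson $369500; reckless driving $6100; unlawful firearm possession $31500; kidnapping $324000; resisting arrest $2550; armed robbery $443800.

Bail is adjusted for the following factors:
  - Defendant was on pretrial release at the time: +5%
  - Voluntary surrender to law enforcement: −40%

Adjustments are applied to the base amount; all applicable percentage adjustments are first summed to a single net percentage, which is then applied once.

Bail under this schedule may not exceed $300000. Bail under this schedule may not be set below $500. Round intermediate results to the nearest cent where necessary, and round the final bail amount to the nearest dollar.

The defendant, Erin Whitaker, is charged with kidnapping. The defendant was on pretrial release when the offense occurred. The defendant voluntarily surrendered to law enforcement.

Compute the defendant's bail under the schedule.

$210600

Base amounts from the schedule: kidnapping $324000.
Single charge. Combined base = $324000.
Net percentage adjustment: +5% −40% = −35%. $324000 × 0.65 = $210600.
$210600 is within the $300000 maximum.
$210600 is at or above the $500 minimum.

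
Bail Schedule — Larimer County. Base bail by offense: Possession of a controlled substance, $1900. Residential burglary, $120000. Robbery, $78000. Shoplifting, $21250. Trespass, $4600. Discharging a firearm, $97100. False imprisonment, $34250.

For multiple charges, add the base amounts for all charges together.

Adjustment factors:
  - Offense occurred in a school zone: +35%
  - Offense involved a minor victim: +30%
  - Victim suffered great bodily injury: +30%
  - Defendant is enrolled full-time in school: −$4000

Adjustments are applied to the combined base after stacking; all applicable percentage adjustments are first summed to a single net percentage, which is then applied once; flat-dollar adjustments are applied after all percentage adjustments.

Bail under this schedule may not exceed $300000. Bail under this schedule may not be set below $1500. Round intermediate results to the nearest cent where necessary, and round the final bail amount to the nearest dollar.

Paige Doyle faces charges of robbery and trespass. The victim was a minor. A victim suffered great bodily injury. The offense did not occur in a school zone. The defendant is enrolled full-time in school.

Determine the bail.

$128160

Base amounts from the schedule: robbery $78000; trespass $4600.
Stacking rule: sum of all bases. $78000 + $4600 = $82600.
Net percentage adjustment: +30% +30% = +60%. $82600 × 1.6 = $132160.
Defendant is enrolled full-time in school (−$4000 flat): $132160 − $4000 = $128160.
$128160 is within the $300000 maximum.
$128160 is at or above the $1500 minimum.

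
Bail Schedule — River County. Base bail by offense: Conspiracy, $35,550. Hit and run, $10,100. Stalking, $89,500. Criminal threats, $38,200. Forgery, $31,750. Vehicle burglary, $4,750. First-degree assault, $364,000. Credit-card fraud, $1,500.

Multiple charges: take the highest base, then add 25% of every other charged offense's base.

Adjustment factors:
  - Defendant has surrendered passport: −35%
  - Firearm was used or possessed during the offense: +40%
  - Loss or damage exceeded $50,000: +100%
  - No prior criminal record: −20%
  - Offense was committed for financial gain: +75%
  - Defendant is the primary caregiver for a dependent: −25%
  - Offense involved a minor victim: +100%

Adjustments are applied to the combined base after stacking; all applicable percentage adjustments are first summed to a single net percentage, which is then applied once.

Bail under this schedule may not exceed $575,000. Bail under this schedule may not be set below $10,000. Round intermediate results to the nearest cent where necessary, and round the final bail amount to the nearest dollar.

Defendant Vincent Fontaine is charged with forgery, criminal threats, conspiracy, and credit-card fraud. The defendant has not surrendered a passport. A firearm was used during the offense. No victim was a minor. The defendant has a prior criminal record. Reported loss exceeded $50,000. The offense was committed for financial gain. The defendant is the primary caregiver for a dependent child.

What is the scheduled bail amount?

$160,660

Base amounts from the schedule: forgery $31,750; criminal threats $38,200; conspiracy $35,550; credit-card fraud $1,500.
Stacking rule: highest base plus 25% of each additional charge. Highest is criminal threats at $38,200. Additional: $31,750 × 25% = $7,937.50; $35,550 × 25% = $8,887.50; $1,500 × 25% = $375. Combined base = $38,200 + $17,200 = $55,400.
Net percentage adjustment: +40% +100% +75% −25% = +190%. $55,400 × 2.9 = $160,660.
$160,660 is within the $575,000 maximum.
$160,660 is at or above the $10,000 minimum.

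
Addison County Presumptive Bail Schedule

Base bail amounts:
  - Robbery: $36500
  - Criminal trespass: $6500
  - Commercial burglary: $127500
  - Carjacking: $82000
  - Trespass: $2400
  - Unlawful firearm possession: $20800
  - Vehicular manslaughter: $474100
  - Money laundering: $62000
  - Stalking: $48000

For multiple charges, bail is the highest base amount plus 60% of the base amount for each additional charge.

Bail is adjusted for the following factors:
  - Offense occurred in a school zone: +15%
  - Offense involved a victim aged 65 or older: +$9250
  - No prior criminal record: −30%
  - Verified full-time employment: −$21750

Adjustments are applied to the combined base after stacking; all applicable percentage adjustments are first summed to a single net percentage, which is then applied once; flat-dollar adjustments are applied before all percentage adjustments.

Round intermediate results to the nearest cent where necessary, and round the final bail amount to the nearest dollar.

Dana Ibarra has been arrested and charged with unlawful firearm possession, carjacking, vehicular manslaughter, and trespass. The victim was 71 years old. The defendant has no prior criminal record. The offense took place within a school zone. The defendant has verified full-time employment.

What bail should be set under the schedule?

$446012

Base amounts from the schedule: unlawful firearm possession $20800; carjacking $82000; vehicular manslaughter $474100; trespass $2400.
Stacking rule: highest base plus 60% of each additional charge. Highest is vehicular manslaughter at $474100. Additional: $20800 × 60% = $12480; $82000 × 60% = $49200; $2400 × 60% = $1440. Combined base = $474100 + $63120 = $537220.
Offense involved a victim aged 65 or older (+$9250 flat): $537220 + $9250 = $546470.
Verified full-time employment (−$21750 flat): $546470 − $21750 = $524720.
Net percentage adjustment: +15% −30% = −15%. $524720 × 0.85 = $446012.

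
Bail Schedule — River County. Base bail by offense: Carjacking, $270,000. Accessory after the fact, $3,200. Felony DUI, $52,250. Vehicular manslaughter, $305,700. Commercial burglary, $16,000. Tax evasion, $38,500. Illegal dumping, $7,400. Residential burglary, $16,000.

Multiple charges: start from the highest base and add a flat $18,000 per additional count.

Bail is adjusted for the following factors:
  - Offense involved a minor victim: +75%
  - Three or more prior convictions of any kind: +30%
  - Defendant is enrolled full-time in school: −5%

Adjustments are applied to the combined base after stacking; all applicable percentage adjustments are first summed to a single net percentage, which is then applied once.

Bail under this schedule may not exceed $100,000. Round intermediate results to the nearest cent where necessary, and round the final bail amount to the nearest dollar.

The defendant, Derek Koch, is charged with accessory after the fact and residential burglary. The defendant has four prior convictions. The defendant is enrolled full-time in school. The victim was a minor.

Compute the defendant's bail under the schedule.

Base amounts from the schedule: accessory after the fact $3,200; residential burglary $16,000.
Stacking rule: highest base plus $18,000 per additional charge. Highest is residential burglary at $16,000; 1 additional charge → +$18,000. Combined base = $34,000.
Net percentage adjustment: +75% +30% −5% = +100%. $34,000 × 2 = $68,000.
$68,000 is within the $100,000 maximum.

$68,000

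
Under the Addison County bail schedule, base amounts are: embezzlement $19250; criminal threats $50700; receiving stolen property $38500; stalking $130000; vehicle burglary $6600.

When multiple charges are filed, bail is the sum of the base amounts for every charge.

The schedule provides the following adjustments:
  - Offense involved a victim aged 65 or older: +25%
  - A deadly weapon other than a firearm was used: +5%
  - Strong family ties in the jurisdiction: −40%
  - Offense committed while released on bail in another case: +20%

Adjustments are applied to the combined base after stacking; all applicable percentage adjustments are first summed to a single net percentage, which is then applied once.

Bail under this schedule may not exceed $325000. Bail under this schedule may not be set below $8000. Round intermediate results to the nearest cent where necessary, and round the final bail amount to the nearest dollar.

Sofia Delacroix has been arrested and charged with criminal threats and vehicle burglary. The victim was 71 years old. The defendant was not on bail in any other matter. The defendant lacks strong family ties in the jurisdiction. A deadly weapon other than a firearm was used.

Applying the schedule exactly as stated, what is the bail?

$74490

Base amounts from the schedule: criminal threats $50700; vehicle burglary $6600.
Stacking rule: sum of all bases. $50700 + $6600 = $57300.
Net percentage adjustment: +25% +5% = +30%. $57300 × 1.3 = $74490.
$74490 is within the $325000 maximum.
$74490 is at or above the $8000 minimum.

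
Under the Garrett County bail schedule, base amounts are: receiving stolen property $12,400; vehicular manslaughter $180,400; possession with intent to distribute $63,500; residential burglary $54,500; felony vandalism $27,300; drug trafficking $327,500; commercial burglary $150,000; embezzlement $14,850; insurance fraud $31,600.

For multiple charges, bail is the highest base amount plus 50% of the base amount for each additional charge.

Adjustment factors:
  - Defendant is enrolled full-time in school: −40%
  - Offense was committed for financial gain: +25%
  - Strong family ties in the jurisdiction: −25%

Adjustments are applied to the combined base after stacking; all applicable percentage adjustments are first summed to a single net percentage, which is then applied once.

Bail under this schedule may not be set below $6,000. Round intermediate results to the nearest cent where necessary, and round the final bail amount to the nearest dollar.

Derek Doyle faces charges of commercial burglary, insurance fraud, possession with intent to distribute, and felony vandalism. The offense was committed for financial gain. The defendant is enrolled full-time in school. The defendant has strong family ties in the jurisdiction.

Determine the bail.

$126,720

Base amounts from the schedule: commercial burglary $150,000; insurance fraud $31,600; possession with intent to distribute $63,500; felony vandalism $27,300.
Stacking rule: highest base plus 50% of each additional charge. Highest is commercial burglary at $150,000. Additional: $31,600 × 50% = $15,800; $63,500 × 50% = $31,750; $27,300 × 50% = $13,650. Combined base = $150,000 + $61,200 = $211,200.
Net percentage adjustment: −40% +25% −25% = −40%. $211,200 × 0.6 = $126,720.
$126,720 is at or above the $6,000 minimum.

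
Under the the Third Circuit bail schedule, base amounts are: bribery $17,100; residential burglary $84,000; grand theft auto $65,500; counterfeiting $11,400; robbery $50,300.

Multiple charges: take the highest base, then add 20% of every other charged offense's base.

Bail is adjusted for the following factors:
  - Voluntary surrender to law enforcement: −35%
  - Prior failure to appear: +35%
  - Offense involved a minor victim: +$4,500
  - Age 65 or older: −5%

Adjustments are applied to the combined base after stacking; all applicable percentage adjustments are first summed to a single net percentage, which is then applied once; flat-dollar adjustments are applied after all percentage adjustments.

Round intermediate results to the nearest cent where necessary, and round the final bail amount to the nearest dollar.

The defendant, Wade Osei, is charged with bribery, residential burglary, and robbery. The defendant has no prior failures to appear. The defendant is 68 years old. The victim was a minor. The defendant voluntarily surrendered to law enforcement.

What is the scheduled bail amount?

Base amounts from the schedule: bribery $17,100; residential burglary $84,000; robbery $50,300.
Stacking rule: highest base plus 20% of each additional charge. Highest is residential burglary at $84,000. Additional: $17,100 × 20% = $3,420; $50,300 × 20% = $10,060. Combined base = $84,000 + $13,480 = $97,480.
Net percentage adjustment: −35% −5% = −40%. $97,480 × 0.6 = $58,488.
Offense involved a minor victim (+$4,500 flat): $58,488 + $4,500 = $62,988.

$62,988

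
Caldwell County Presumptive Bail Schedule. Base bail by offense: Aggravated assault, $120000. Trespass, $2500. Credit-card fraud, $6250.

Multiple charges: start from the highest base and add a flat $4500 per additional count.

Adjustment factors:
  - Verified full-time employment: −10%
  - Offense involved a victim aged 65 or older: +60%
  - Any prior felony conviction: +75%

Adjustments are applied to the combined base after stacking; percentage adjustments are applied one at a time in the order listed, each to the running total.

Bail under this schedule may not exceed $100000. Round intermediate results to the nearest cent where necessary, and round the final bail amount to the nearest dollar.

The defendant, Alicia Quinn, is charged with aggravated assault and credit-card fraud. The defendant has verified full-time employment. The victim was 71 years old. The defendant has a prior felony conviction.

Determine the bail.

Base amounts from the schedule: aggravated assault $120000; credit-card fraud $6250.
Stacking rule: highest base plus $4500 per additional charge. Highest is aggravated assault at $120000; 1 additional charge → +$4500. Combined base = $124500.
Verified full-time employment (−10%): $124500 × 0.9 = $112050.
Offense involved a victim aged 65 or older (+60%): $112050 × 1.6 = $179280.
Any prior felony conviction (+75%): $179280 × 1.75 = $313740.
Result $313740 exceeds the maximum of $100000; bail is capped at $100000.

$100000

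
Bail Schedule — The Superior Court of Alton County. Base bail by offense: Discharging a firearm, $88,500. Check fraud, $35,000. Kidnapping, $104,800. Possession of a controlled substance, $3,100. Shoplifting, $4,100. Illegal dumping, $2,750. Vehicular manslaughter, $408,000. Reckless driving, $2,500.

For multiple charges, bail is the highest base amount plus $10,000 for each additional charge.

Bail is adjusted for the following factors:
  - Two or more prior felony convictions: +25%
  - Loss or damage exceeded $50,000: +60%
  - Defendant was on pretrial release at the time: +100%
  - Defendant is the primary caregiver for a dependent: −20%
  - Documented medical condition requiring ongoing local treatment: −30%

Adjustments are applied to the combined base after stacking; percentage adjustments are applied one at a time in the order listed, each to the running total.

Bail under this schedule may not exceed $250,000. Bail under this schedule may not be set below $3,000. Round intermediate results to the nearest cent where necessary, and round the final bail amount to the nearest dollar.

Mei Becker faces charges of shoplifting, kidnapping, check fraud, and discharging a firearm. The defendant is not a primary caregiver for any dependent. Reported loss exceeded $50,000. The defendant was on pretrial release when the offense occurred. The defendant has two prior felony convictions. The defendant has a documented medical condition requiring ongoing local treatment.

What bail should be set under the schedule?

Base amounts from the schedule: shoplifting $4,100; kidnapping $104,800; check fraud $35,000; discharging a firearm $88,500.
Stacking rule: highest base plus $10,000 per additional charge. Highest is kidnapping at $104,800; 3 additional charges → +$30,000. Combined base = $134,800.
Two or more prior felony convictions (+25%): $134,800 × 1.25 = $168,500.
Loss or damage exceeded $50,000 (+60%): $168,500 × 1.6 = $269,600.
Defendant was on pretrial release at the time (+100%): $269,600 × 2 = $539,200.
Documented medical condition requiring ongoing local treatment (−30%): $539,200 × 0.7 = $377,440.
Result $377,440 exceeds the maximum of $250,000; bail is capped at $250,000.
$250,000 is at or above the $3,000 minimum.

$250,000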